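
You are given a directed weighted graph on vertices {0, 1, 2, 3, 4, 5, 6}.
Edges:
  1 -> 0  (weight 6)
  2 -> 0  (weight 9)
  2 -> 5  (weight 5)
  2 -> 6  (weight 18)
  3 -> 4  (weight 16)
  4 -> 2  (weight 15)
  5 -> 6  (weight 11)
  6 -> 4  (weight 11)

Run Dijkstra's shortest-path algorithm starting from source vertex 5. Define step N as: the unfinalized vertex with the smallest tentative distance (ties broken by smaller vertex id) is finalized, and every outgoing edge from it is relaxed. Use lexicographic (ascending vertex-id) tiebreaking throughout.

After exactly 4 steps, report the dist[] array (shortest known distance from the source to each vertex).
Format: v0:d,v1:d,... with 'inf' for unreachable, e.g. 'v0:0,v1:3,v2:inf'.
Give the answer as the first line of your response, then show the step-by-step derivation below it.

v0:46,v1:inf,v2:37,v3:inf,v4:22,v5:0,v6:11

step 1: dist = v0:inf,v1:inf,v2:inf,v3:inf,v4:inf,v5:0,v6:11
step 2: dist = v0:inf,v1:inf,v2:inf,v3:inf,v4:22,v5:0,v6:11
step 3: dist = v0:inf,v1:inf,v2:37,v3:inf,v4:22,v5:0,v6:11
step 4: dist = v0:46,v1:inf,v2:37,v3:inf,v4:22,v5:0,v6:11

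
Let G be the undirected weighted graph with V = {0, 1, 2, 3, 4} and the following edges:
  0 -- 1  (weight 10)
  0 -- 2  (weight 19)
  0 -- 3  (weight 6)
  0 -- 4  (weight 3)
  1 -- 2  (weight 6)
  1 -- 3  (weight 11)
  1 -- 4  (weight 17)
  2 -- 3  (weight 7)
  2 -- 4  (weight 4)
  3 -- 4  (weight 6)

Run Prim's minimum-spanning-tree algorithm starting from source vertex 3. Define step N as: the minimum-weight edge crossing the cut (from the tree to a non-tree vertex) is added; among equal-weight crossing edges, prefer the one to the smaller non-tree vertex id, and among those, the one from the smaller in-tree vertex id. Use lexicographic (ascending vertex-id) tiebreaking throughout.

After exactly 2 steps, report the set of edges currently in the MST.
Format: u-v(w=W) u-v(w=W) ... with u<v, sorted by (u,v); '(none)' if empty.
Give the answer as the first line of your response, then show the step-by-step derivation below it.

0-3(w=6) 0-4(w=3)

step 1: add edge 0-3 (w=6); MST = {0-3(w=6)}
step 2: add edge 0-4 (w=3); MST = {0-3(w=6) 0-4(w=3)}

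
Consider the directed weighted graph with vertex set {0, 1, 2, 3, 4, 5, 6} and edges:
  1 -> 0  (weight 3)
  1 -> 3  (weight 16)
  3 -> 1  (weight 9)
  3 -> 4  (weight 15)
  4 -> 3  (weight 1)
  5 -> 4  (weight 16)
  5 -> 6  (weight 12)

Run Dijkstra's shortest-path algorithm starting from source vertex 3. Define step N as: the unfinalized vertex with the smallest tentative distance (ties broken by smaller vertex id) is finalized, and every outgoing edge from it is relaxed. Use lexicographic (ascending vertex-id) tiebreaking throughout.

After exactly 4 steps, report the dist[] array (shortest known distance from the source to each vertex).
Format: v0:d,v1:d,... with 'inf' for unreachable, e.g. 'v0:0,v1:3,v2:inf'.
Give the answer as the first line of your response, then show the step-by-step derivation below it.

v0:12,v1:9,v2:inf,v3:0,v4:15,v5:inf,v6:inf

step 1: dist = v0:inf,v1:9,v2:inf,v3:0,v4:15,v5:inf,v6:inf
step 2: dist = v0:12,v1:9,v2:inf,v3:0,v4:15,v5:inf,v6:inf
step 3: dist = v0:12,v1:9,v2:inf,v3:0,v4:15,v5:inf,v6:inf
step 4: dist = v0:12,v1:9,v2:inf,v3:0,v4:15,v5:inf,v6:inf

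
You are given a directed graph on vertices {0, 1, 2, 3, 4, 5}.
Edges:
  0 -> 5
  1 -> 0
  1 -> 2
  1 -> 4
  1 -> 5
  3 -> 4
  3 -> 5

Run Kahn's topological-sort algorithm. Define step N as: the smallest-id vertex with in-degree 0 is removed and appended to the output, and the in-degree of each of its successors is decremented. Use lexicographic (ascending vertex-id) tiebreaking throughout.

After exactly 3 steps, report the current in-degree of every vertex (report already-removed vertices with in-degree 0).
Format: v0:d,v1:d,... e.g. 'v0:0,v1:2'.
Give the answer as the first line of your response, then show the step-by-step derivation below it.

v0:0,v1:0,v2:0,v3:0,v4:1,v5:1

step 1: output 1; order=[1]; indeg=(0,0,0,0,1,2)
step 2: output 0; order=[1,0]; indeg=(0,0,0,0,1,1)
step 3: output 2; order=[1,0,2]; indeg=(0,0,0,0,1,1)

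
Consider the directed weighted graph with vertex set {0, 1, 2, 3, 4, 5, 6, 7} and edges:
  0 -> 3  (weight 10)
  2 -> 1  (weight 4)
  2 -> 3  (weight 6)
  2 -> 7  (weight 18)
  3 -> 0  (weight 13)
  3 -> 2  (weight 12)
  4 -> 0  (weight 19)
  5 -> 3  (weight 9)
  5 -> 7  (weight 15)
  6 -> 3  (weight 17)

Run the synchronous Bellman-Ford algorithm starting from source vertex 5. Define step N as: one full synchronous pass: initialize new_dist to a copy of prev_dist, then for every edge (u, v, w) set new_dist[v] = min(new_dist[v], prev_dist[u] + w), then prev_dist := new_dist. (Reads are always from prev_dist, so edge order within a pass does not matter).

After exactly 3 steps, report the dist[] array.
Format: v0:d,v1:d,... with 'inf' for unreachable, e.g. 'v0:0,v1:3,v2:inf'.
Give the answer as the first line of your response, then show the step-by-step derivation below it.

v0:22,v1:25,v2:21,v3:9,v4:inf,v5:0,v6:inf,v7:15

step 1: dist = v0:inf,v1:inf,v2:inf,v3:9,v4:inf,v5:0,v6:inf,v7:15
step 2: dist = v0:22,v1:inf,v2:21,v3:9,v4:inf,v5:0,v6:inf,v7:15
step 3: dist = v0:22,v1:25,v2:21,v3:9,v4:inf,v5:0,v6:inf,v7:15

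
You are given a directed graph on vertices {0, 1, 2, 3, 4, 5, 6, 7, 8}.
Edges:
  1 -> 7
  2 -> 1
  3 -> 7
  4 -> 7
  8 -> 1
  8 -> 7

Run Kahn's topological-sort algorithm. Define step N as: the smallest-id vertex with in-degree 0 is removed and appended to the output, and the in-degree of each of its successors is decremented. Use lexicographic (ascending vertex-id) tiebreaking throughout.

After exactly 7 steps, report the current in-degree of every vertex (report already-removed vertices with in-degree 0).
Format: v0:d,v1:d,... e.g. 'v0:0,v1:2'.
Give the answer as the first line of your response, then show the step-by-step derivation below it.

v0:0,v1:0,v2:0,v3:0,v4:0,v5:0,v6:0,v7:1,v8:0

step 1: output 0; order=[0]; indeg=(0,2,0,0,0,0,0,4,0)
step 2: output 2; order=[0,2]; indeg=(0,1,0,0,0,0,0,4,0)
step 3: output 3; order=[0,2,3]; indeg=(0,1,0,0,0,0,0,3,0)
step 4: output 4; order=[0,2,3,4]; indeg=(0,1,0,0,0,0,0,2,0)
step 5: output 5; order=[0,2,3,4,5]; indeg=(0,1,0,0,0,0,0,2,0)
step 6: output 6; order=[0,2,3,4,5,6]; indeg=(0,1,0,0,0,0,0,2,0)
step 7: output 8; order=[0,2,3,4,5,6,8]; indeg=(0,0,0,0,0,0,0,1,0)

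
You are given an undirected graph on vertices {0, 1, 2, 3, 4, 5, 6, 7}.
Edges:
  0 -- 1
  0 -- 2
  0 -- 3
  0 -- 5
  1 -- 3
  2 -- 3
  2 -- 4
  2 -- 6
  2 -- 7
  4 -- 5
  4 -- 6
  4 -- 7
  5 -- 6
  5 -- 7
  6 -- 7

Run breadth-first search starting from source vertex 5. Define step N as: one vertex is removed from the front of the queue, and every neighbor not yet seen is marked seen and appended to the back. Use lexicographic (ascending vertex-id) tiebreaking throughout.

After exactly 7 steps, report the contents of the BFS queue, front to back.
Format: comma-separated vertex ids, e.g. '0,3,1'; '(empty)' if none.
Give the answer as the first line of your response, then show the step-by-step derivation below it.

3

step 1: dequeue 5; queue=[0,4,6,7]; order=5
step 2: dequeue 0; queue=[4,6,7,1,2,3]; order=5,0
step 3: dequeue 4; queue=[6,7,1,2,3]; order=5,0,4
step 4: dequeue 6; queue=[7,1,2,3]; order=5,0,4,6
step 5: dequeue 7; queue=[1,2,3]; order=5,0,4,6,7
step 6: dequeue 1; queue=[2,3]; order=5,0,4,6,7,1
step 7: dequeue 2; queue=[3]; order=5,0,4,6,7,1,2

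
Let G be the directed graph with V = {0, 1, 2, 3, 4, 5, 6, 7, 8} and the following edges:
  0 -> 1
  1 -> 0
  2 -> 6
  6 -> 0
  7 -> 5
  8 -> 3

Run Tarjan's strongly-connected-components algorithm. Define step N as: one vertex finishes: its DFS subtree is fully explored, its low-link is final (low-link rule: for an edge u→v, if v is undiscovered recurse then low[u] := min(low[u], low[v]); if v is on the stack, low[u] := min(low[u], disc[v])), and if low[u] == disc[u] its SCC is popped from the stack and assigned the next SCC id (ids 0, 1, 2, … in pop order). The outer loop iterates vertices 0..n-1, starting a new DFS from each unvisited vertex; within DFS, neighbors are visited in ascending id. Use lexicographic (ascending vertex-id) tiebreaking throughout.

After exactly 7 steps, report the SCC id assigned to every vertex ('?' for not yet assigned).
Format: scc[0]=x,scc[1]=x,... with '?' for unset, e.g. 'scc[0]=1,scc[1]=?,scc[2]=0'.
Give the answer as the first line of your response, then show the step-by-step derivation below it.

scc[0]=0,scc[1]=0,scc[2]=2,scc[3]=3,scc[4]=4,scc[5]=5,scc[6]=1,scc[7]=?,scc[8]=?

step 1: low=(low[0]=0,low[1]=0,low[2]=?,low[3]=?,low[4]=?,low[5]=?,low[6]=?,low[7]=?,low[8]=?); scc=(scc[0]=?,scc[1]=?,scc[2]=?,scc[3]=?,scc[4]=?,scc[5]=?,scc[6]=?,scc[7]=?,scc[8]=?)
step 2: low=(low[0]=0,low[1]=0,low[2]=?,low[3]=?,low[4]=?,low[5]=?,low[6]=?,low[7]=?,low[8]=?); scc=(scc[0]=0,scc[1]=0,scc[2]=?,scc[3]=?,scc[4]=?,scc[5]=?,scc[6]=?,scc[7]=?,scc[8]=?)
step 3: low=(low[0]=0,low[1]=0,low[2]=2,low[3]=?,low[4]=?,low[5]=?,low[6]=3,low[7]=?,low[8]=?); scc=(scc[0]=0,scc[1]=0,scc[2]=?,scc[3]=?,scc[4]=?,scc[5]=?,scc[6]=1,scc[7]=?,scc[8]=?)
step 4: low=(low[0]=0,low[1]=0,low[2]=2,low[3]=?,low[4]=?,low[5]=?,low[6]=3,low[7]=?,low[8]=?); scc=(scc[0]=0,scc[1]=0,scc[2]=2,scc[3]=?,scc[4]=?,scc[5]=?,scc[6]=1,scc[7]=?,scc[8]=?)
step 5: low=(low[0]=0,low[1]=0,low[2]=2,low[3]=4,low[4]=?,low[5]=?,low[6]=3,low[7]=?,low[8]=?); scc=(scc[0]=0,scc[1]=0,scc[2]=2,scc[3]=3,scc[4]=?,scc[5]=?,scc[6]=1,scc[7]=?,scc[8]=?)
step 6: low=(low[0]=0,low[1]=0,low[2]=2,low[3]=4,low[4]=5,low[5]=?,low[6]=3,low[7]=?,low[8]=?); scc=(scc[0]=0,scc[1]=0,scc[2]=2,scc[3]=3,scc[4]=4,scc[5]=?,scc[6]=1,scc[7]=?,scc[8]=?)
step 7: low=(low[0]=0,low[1]=0,low[2]=2,low[3]=4,low[4]=5,low[5]=6,low[6]=3,low[7]=?,low[8]=?); scc=(scc[0]=0,scc[1]=0,scc[2]=2,scc[3]=3,scc[4]=4,scc[5]=5,scc[6]=1,scc[7]=?,scc[8]=?)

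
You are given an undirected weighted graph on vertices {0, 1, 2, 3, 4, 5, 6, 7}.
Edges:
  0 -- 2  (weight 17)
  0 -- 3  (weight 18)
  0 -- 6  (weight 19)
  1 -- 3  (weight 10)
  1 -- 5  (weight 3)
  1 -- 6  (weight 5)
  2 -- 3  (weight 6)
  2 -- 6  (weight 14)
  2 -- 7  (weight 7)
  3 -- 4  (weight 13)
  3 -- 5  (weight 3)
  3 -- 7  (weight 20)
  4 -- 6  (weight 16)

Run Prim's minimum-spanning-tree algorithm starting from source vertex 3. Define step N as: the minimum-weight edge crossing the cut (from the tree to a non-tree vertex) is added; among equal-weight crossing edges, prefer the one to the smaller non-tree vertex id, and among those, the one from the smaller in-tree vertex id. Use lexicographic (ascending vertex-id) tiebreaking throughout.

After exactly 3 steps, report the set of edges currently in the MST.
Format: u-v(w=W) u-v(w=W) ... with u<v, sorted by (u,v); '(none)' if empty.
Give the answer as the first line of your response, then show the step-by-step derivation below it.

1-5(w=3) 1-6(w=5) 3-5(w=3)

step 1: add edge 3-5 (w=3); MST = {3-5(w=3)}
step 2: add edge 1-5 (w=3); MST = {1-5(w=3) 3-5(w=3)}
step 3: add edge 1-6 (w=5); MST = {1-5(w=3) 1-6(w=5) 3-5(w=3)}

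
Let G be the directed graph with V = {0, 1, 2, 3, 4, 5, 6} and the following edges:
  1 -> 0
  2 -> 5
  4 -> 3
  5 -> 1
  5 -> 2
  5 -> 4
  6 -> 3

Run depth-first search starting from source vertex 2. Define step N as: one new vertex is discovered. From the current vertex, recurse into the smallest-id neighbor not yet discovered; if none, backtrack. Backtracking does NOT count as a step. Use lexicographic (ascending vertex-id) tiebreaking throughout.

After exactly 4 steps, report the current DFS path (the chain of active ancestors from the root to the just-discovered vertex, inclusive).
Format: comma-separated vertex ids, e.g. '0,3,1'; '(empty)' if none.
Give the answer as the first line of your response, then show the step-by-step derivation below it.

2,5,1,0

step 1: discover 2; path=2; order=2
step 2: discover 5; path=2>5; order=2,5
step 3: discover 1; path=2>5>1; order=2,5,1
step 4: discover 0; path=2>5>1>0; order=2,5,1,0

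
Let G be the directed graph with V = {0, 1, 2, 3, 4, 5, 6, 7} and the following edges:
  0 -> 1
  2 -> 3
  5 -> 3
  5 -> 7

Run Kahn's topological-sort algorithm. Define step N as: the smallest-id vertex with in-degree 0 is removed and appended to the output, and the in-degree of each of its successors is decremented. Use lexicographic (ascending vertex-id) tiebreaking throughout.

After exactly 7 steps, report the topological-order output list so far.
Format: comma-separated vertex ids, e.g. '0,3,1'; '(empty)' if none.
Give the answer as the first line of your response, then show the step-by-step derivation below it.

0,1,2,4,5,3,6

step 1: output 0; order=[0]; indeg=(0,0,0,2,0,0,0,1)
step 2: output 1; order=[0,1]; indeg=(0,0,0,2,0,0,0,1)
step 3: output 2; order=[0,1,2]; indeg=(0,0,0,1,0,0,0,1)
step 4: output 4; order=[0,1,2,4]; indeg=(0,0,0,1,0,0,0,1)
step 5: output 5; order=[0,1,2,4,5]; indeg=(0,0,0,0,0,0,0,0)
step 6: output 3; order=[0,1,2,4,5,3]; indeg=(0,0,0,0,0,0,0,0)
step 7: output 6; order=[0,1,2,4,5,3,6]; indeg=(0,0,0,0,0,0,0,0)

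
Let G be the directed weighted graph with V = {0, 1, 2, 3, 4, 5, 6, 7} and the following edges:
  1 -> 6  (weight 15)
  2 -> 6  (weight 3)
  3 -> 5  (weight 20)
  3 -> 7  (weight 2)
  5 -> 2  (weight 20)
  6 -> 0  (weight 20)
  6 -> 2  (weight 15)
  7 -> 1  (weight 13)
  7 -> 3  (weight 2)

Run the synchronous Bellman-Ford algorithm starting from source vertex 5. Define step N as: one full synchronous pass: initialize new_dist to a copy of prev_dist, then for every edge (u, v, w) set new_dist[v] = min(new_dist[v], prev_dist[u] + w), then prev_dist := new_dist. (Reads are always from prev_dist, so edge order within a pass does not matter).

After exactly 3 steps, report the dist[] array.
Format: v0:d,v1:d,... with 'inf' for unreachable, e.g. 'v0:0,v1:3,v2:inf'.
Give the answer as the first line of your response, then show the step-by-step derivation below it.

v0:43,v1:inf,v2:20,v3:inf,v4:inf,v5:0,v6:23,v7:inf

step 1: dist = v0:inf,v1:inf,v2:20,v3:inf,v4:inf,v5:0,v6:inf,v7:inf
step 2: dist = v0:inf,v1:inf,v2:20,v3:inf,v4:inf,v5:0,v6:23,v7:inf
step 3: dist = v0:43,v1:inf,v2:20,v3:inf,v4:inf,v5:0,v6:23,v7:inf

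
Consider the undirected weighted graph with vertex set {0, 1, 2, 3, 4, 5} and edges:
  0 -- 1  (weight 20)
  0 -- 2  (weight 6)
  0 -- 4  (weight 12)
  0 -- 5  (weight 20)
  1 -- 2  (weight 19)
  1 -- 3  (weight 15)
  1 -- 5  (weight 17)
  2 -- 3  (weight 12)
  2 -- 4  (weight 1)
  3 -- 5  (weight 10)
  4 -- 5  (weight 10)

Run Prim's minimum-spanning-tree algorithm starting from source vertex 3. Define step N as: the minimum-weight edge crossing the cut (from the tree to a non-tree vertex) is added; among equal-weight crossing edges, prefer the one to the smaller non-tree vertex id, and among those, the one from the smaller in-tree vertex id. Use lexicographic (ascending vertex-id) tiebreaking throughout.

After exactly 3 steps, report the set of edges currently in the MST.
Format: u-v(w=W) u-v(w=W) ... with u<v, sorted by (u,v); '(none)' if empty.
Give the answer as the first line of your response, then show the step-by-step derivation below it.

2-4(w=1) 3-5(w=10) 4-5(w=10)

step 1: add edge 3-5 (w=10); MST = {3-5(w=10)}
step 2: add edge 4-5 (w=10); MST = {3-5(w=10) 4-5(w=10)}
step 3: add edge 2-4 (w=1); MST = {2-4(w=1) 3-5(w=10) 4-5(w=10)}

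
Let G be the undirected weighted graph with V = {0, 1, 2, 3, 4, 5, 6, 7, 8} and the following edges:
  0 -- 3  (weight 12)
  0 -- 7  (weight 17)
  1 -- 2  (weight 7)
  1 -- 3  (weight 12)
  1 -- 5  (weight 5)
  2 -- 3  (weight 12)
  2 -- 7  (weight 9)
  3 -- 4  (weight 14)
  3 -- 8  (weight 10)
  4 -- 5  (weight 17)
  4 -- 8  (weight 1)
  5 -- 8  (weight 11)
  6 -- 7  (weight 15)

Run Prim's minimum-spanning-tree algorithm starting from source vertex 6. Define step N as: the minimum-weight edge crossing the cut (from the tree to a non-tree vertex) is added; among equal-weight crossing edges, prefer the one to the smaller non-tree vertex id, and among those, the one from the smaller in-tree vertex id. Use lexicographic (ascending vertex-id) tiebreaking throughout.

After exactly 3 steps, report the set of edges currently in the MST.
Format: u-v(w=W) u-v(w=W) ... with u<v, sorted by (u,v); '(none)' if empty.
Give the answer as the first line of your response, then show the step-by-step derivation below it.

1-2(w=7) 2-7(w=9) 6-7(w=15)

step 1: add edge 6-7 (w=15); MST = {6-7(w=15)}
step 2: add edge 2-7 (w=9); MST = {2-7(w=9) 6-7(w=15)}
step 3: add edge 1-2 (w=7); MST = {1-2(w=7) 2-7(w=9) 6-7(w=15)}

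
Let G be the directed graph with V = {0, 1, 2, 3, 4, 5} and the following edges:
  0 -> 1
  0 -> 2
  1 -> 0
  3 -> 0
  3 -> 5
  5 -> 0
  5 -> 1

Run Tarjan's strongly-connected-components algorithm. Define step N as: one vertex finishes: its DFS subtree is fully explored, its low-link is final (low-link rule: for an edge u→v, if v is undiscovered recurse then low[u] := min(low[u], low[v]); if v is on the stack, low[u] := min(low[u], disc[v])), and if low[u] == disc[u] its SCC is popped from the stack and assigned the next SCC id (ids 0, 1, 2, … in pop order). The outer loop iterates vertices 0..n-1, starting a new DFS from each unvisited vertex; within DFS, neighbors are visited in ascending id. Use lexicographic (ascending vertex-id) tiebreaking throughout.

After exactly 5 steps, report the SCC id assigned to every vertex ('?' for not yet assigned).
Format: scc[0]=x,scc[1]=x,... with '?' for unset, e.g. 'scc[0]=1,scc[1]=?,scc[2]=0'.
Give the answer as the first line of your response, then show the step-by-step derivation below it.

scc[0]=1,scc[1]=1,scc[2]=0,scc[3]=3,scc[4]=?,scc[5]=2

step 1: low=(low[0]=0,low[1]=0,low[2]=?,low[3]=?,low[4]=?,low[5]=?); scc=(scc[0]=?,scc[1]=?,scc[2]=?,scc[3]=?,scc[4]=?,scc[5]=?)
step 2: low=(low[0]=0,low[1]=0,low[2]=2,low[3]=?,low[4]=?,low[5]=?); scc=(scc[0]=?,scc[1]=?,scc[2]=0,scc[3]=?,scc[4]=?,scc[5]=?)
step 3: low=(low[0]=0,low[1]=0,low[2]=2,low[3]=?,low[4]=?,low[5]=?); scc=(scc[0]=1,scc[1]=1,scc[2]=0,scc[3]=?,scc[4]=?,scc[5]=?)
step 4: low=(low[0]=0,low[1]=0,low[2]=2,low[3]=3,low[4]=?,low[5]=4); scc=(scc[0]=1,scc[1]=1,scc[2]=0,scc[3]=?,scc[4]=?,scc[5]=2)
step 5: low=(low[0]=0,low[1]=0,low[2]=2,low[3]=3,low[4]=?,low[5]=4); scc=(scc[0]=1,scc[1]=1,scc[2]=0,scc[3]=3,scc[4]=?,scc[5]=2)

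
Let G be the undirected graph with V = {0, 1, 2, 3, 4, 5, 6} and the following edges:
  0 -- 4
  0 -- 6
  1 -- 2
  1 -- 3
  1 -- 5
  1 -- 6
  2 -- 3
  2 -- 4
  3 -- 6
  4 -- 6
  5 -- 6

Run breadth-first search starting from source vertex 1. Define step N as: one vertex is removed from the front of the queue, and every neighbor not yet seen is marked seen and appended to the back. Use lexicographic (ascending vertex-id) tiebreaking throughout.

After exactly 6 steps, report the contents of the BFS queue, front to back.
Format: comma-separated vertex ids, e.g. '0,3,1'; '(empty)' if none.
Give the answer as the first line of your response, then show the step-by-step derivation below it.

0

step 1: dequeue 1; queue=[2,3,5,6]; order=1
step 2: dequeue 2; queue=[3,5,6,4]; order=1,2
step 3: dequeue 3; queue=[5,6,4]; order=1,2,3
step 4: dequeue 5; queue=[6,4]; order=1,2,3,5
step 5: dequeue 6; queue=[4,0]; order=1,2,3,5,6
step 6: dequeue 4; queue=[0]; order=1,2,3,5,6,4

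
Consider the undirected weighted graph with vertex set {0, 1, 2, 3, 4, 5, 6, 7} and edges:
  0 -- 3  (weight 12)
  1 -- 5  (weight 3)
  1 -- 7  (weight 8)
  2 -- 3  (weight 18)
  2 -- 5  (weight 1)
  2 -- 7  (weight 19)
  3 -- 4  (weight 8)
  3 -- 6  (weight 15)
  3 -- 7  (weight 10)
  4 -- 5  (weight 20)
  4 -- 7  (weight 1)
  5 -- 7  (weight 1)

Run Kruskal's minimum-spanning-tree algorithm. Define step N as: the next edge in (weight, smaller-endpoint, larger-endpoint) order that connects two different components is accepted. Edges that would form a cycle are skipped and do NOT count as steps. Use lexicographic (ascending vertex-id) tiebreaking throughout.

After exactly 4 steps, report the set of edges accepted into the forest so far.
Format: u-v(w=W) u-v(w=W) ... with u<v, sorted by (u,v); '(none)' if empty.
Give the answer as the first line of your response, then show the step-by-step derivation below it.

1-5(w=3) 2-5(w=1) 4-7(w=1) 5-7(w=1)

step 1: add edge 2-5 (w=1); MST = {2-5(w=1)}
step 2: add edge 4-7 (w=1); MST = {2-5(w=1) 4-7(w=1)}
step 3: add edge 5-7 (w=1); MST = {2-5(w=1) 4-7(w=1) 5-7(w=1)}
step 4: add edge 1-5 (w=3); MST = {1-5(w=3) 2-5(w=1) 4-7(w=1) 5-7(w=1)}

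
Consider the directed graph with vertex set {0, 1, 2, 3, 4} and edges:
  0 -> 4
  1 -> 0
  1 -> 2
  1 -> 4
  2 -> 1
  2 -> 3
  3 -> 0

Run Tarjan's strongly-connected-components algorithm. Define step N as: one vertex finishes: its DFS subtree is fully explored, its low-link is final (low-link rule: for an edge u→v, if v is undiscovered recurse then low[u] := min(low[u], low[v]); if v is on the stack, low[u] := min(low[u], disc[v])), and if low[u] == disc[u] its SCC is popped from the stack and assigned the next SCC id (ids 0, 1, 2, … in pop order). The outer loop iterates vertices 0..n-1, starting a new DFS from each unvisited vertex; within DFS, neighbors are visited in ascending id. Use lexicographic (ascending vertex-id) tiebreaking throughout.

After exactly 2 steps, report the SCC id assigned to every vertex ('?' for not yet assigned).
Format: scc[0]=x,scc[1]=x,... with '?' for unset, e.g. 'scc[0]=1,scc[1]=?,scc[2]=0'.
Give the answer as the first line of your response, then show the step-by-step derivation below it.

scc[0]=1,scc[1]=?,scc[2]=?,scc[3]=?,scc[4]=0

step 1: low=(low[0]=0,low[1]=?,low[2]=?,low[3]=?,low[4]=1); scc=(scc[0]=?,scc[1]=?,scc[2]=?,scc[3]=?,scc[4]=0)
step 2: low=(low[0]=0,low[1]=?,low[2]=?,low[3]=?,low[4]=1); scc=(scc[0]=1,scc[1]=?,scc[2]=?,scc[3]=?,scc[4]=0)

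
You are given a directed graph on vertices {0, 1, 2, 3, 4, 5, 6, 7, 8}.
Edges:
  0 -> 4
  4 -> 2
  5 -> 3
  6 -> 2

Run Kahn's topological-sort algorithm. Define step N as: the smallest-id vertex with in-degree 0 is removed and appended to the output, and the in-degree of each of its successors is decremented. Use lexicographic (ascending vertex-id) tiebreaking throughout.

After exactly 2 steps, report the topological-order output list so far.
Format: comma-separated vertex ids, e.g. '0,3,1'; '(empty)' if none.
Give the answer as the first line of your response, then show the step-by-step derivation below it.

0,1

step 1: output 0; order=[0]; indeg=(0,0,2,1,0,0,0,0,0)
step 2: output 1; order=[0,1]; indeg=(0,0,2,1,0,0,0,0,0)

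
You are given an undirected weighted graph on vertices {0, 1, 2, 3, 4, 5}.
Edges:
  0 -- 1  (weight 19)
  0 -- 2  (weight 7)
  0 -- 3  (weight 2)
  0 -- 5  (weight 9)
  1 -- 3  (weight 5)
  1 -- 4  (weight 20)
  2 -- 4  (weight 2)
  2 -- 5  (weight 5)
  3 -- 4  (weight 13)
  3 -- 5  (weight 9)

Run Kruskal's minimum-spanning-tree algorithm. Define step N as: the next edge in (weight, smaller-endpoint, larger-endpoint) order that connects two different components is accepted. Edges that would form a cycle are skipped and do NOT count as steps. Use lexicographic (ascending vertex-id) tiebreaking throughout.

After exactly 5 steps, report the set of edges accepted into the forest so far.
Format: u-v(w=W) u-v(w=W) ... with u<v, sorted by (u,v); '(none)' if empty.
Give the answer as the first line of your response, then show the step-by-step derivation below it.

0-2(w=7) 0-3(w=2) 1-3(w=5) 2-4(w=2) 2-5(w=5)

step 1: add edge 0-3 (w=2); MST = {0-3(w=2)}
step 2: add edge 2-4 (w=2); MST = {0-3(w=2) 2-4(w=2)}
step 3: add edge 1-3 (w=5); MST = {0-3(w=2) 1-3(w=5) 2-4(w=2)}
step 4: add edge 2-5 (w=5); MST = {0-3(w=2) 1-3(w=5) 2-4(w=2) 2-5(w=5)}
step 5: add edge 0-2 (w=7); MST = {0-2(w=7) 0-3(w=2) 1-3(w=5) 2-4(w=2) 2-5(w=5)}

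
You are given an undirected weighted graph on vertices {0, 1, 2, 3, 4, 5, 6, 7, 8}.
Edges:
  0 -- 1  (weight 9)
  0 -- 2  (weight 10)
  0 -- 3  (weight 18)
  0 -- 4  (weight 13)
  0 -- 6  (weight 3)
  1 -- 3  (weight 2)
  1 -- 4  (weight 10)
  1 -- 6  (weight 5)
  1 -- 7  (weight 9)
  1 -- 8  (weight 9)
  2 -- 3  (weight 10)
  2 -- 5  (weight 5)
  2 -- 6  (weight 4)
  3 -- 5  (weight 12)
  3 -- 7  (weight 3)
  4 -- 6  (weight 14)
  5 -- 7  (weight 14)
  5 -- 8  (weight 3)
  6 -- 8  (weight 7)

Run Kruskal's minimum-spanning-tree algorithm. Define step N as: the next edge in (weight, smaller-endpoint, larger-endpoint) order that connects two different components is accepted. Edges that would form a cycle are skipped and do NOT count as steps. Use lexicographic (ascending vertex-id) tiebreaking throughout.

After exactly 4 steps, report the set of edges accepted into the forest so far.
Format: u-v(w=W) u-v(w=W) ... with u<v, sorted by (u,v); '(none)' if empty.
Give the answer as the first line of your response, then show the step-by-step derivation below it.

0-6(w=3) 1-3(w=2) 3-7(w=3) 5-8(w=3)

step 1: add edge 1-3 (w=2); MST = {1-3(w=2)}
step 2: add edge 0-6 (w=3); MST = {0-6(w=3) 1-3(w=2)}
step 3: add edge 3-7 (w=3); MST = {0-6(w=3) 1-3(w=2) 3-7(w=3)}
step 4: add edge 5-8 (w=3); MST = {0-6(w=3) 1-3(w=2) 3-7(w=3) 5-8(w=3)}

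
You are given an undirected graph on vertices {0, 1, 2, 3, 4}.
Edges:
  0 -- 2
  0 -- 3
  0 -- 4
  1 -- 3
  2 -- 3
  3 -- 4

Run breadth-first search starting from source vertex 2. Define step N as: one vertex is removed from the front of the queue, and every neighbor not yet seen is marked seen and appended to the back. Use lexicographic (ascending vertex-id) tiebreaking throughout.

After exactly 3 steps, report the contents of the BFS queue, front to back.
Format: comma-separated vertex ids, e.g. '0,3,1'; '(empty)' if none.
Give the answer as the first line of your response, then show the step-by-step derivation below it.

4,1

step 1: dequeue 2; queue=[0,3]; order=2
step 2: dequeue 0; queue=[3,4]; order=2,0
step 3: dequeue 3; queue=[4,1]; order=2,0,3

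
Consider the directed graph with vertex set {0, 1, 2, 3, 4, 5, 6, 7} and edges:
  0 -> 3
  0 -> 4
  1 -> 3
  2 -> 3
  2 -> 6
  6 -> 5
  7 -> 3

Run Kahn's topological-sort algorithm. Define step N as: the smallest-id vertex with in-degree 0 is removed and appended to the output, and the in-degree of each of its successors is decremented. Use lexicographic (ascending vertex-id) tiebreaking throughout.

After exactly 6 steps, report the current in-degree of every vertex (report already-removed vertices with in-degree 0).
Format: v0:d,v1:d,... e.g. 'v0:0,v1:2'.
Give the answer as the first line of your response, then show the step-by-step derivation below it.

v0:0,v1:0,v2:0,v3:1,v4:0,v5:0,v6:0,v7:0

step 1: output 0; order=[0]; indeg=(0,0,0,3,0,1,1,0)
step 2: output 1; order=[0,1]; indeg=(0,0,0,2,0,1,1,0)
step 3: output 2; order=[0,1,2]; indeg=(0,0,0,1,0,1,0,0)
step 4: output 4; order=[0,1,2,4]; indeg=(0,0,0,1,0,1,0,0)
step 5: output 6; order=[0,1,2,4,6]; indeg=(0,0,0,1,0,0,0,0)
step 6: output 5; order=[0,1,2,4,6,5]; indeg=(0,0,0,1,0,0,0,0)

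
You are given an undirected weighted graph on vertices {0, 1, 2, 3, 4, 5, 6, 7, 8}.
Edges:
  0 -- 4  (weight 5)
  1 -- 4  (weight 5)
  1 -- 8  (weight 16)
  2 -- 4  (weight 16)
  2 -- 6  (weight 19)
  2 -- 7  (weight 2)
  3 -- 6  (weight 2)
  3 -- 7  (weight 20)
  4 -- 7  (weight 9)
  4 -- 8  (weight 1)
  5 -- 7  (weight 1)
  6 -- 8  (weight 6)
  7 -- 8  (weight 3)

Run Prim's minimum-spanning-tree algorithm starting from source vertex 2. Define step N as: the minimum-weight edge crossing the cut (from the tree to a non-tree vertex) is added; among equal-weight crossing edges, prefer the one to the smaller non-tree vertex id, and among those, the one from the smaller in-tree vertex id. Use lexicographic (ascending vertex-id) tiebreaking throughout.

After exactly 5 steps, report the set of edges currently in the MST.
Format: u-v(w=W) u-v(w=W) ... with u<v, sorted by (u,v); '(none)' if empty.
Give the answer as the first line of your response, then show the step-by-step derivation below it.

0-4(w=5) 2-7(w=2) 4-8(w=1) 5-7(w=1) 7-8(w=3)

step 1: add edge 2-7 (w=2); MST = {2-7(w=2)}
step 2: add edge 5-7 (w=1); MST = {2-7(w=2) 5-7(w=1)}
step 3: add edge 7-8 (w=3); MST = {2-7(w=2) 5-7(w=1) 7-8(w=3)}
step 4: add edge 4-8 (w=1); MST = {2-7(w=2) 4-8(w=1) 5-7(w=1) 7-8(w=3)}
step 5: add edge 0-4 (w=5); MST = {0-4(w=5) 2-7(w=2) 4-8(w=1) 5-7(w=1) 7-8(w=3)}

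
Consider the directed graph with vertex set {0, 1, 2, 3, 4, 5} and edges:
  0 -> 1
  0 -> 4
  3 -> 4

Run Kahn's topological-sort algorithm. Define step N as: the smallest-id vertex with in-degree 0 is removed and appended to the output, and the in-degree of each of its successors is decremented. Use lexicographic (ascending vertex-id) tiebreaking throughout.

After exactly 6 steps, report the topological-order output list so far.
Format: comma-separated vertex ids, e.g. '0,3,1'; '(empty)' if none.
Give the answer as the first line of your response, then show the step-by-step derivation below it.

0,1,2,3,4,5

step 1: output 0; order=[0]; indeg=(0,0,0,0,1,0)
step 2: output 1; order=[0,1]; indeg=(0,0,0,0,1,0)
step 3: output 2; order=[0,1,2]; indeg=(0,0,0,0,1,0)
step 4: output 3; order=[0,1,2,3]; indeg=(0,0,0,0,0,0)
step 5: output 4; order=[0,1,2,3,4]; indeg=(0,0,0,0,0,0)
step 6: output 5; order=[0,1,2,3,4,5]; indeg=(0,0,0,0,0,0)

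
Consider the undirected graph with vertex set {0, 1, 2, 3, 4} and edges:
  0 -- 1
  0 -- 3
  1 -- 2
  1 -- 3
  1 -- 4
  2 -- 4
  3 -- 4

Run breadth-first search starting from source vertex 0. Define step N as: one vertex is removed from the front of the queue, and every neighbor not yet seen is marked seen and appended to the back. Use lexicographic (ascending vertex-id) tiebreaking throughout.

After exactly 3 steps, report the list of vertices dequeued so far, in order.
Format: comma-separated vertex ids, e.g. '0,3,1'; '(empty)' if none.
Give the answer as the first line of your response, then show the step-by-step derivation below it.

0,1,3

step 1: dequeue 0; queue=[1,3]; order=0
step 2: dequeue 1; queue=[3,2,4]; order=0,1
step 3: dequeue 3; queue=[2,4]; order=0,1,3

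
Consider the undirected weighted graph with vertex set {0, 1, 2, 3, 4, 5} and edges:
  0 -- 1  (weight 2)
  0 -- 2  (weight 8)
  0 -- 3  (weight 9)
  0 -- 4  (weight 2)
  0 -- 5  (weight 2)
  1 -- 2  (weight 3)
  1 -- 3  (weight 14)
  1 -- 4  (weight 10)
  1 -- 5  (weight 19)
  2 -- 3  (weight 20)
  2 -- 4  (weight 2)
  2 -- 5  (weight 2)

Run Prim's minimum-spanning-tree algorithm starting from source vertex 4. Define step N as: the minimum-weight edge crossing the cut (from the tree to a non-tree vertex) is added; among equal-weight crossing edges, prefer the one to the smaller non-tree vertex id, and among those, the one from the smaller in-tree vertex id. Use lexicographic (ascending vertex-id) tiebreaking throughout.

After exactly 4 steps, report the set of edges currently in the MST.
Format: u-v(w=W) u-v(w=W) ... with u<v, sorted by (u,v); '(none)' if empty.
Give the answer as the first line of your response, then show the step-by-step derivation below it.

0-1(w=2) 0-4(w=2) 0-5(w=2) 2-4(w=2)

step 1: add edge 0-4 (w=2); MST = {0-4(w=2)}
step 2: add edge 0-1 (w=2); MST = {0-1(w=2) 0-4(w=2)}
step 3: add edge 2-4 (w=2); MST = {0-1(w=2) 0-4(w=2) 2-4(w=2)}
step 4: add edge 0-5 (w=2); MST = {0-1(w=2) 0-4(w=2) 0-5(w=2) 2-4(w=2)}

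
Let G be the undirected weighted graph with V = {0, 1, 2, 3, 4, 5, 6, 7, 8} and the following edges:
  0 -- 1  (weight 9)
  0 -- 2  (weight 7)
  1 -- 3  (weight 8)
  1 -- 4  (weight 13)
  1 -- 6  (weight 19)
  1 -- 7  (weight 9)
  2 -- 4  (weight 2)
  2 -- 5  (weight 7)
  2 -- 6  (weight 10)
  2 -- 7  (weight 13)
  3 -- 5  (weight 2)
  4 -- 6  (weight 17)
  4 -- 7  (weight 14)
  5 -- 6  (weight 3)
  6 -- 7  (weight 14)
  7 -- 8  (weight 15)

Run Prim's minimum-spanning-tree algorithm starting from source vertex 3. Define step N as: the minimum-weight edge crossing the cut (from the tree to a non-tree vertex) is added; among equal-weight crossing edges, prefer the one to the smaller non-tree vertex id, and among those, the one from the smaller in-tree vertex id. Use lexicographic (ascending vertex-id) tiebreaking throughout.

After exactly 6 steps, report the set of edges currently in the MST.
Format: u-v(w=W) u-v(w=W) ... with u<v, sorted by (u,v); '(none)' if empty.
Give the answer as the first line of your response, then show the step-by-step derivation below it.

0-2(w=7) 1-3(w=8) 2-4(w=2) 2-5(w=7) 3-5(w=2) 5-6(w=3)

step 1: add edge 3-5 (w=2); MST = {3-5(w=2)}
step 2: add edge 5-6 (w=3); MST = {3-5(w=2) 5-6(w=3)}
step 3: add edge 2-5 (w=7); MST = {2-5(w=7) 3-5(w=2) 5-6(w=3)}
step 4: add edge 2-4 (w=2); MST = {2-4(w=2) 2-5(w=7) 3-5(w=2) 5-6(w=3)}
step 5: add edge 0-2 (w=7); MST = {0-2(w=7) 2-4(w=2) 2-5(w=7) 3-5(w=2) 5-6(w=3)}
step 6: add edge 1-3 (w=8); MST = {0-2(w=7) 1-3(w=8) 2-4(w=2) 2-5(w=7) 3-5(w=2) 5-6(w=3)}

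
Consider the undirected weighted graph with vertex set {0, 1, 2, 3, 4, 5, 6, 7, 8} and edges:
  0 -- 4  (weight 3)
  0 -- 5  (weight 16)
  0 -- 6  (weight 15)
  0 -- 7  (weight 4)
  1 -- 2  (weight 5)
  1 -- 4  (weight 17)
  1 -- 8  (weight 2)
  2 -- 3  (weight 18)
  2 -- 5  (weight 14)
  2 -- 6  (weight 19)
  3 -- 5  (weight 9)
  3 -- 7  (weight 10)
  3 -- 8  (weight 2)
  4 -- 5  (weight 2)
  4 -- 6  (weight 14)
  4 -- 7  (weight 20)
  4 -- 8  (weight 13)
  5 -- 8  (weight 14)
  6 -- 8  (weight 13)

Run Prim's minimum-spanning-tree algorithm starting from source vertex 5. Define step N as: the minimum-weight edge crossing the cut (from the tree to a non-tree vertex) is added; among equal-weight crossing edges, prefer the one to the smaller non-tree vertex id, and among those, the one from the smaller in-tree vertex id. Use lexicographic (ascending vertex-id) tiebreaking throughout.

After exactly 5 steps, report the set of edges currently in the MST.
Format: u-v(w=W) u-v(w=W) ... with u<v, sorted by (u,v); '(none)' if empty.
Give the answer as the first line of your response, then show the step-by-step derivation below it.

0-4(w=3) 0-7(w=4) 3-5(w=9) 3-8(w=2) 4-5(w=2)

step 1: add edge 4-5 (w=2); MST = {4-5(w=2)}
step 2: add edge 0-4 (w=3); MST = {0-4(w=3) 4-5(w=2)}
step 3: add edge 0-7 (w=4); MST = {0-4(w=3) 0-7(w=4) 4-5(w=2)}
step 4: add edge 3-5 (w=9); MST = {0-4(w=3) 0-7(w=4) 3-5(w=9) 4-5(w=2)}
step 5: add edge 3-8 (w=2); MST = {0-4(w=3) 0-7(w=4) 3-5(w=9) 3-8(w=2) 4-5(w=2)}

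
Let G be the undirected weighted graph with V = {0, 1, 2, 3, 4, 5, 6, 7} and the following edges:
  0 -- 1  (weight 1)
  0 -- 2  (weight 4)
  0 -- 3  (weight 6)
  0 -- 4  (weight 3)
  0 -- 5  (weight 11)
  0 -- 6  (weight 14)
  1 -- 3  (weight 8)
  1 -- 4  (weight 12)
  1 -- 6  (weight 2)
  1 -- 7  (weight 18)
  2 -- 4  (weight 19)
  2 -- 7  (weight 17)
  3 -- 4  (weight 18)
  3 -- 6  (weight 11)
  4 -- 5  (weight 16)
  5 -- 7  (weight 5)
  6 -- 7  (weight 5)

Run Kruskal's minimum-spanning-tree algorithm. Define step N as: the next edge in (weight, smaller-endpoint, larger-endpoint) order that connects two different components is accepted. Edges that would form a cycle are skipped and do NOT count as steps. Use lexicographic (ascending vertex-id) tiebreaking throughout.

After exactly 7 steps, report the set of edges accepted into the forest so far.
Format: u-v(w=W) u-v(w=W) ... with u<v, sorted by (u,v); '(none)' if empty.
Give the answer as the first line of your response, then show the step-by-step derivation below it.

0-1(w=1) 0-2(w=4) 0-3(w=6) 0-4(w=3) 1-6(w=2) 5-7(w=5) 6-7(w=5)

step 1: add edge 0-1 (w=1); MST = {0-1(w=1)}
step 2: add edge 1-6 (w=2); MST = {0-1(w=1) 1-6(w=2)}
step 3: add edge 0-4 (w=3); MST = {0-1(w=1) 0-4(w=3) 1-6(w=2)}
step 4: add edge 0-2 (w=4); MST = {0-1(w=1) 0-2(w=4) 0-4(w=3) 1-6(w=2)}
step 5: add edge 5-7 (w=5); MST = {0-1(w=1) 0-2(w=4) 0-4(w=3) 1-6(w=2) 5-7(w=5)}
step 6: add edge 6-7 (w=5); MST = {0-1(w=1) 0-2(w=4) 0-4(w=3) 1-6(w=2) 5-7(w=5) 6-7(w=5)}
step 7: add edge 0-3 (w=6); MST = {0-1(w=1) 0-2(w=4) 0-3(w=6) 0-4(w=3) 1-6(w=2) 5-7(w=5) 6-7(w=5)}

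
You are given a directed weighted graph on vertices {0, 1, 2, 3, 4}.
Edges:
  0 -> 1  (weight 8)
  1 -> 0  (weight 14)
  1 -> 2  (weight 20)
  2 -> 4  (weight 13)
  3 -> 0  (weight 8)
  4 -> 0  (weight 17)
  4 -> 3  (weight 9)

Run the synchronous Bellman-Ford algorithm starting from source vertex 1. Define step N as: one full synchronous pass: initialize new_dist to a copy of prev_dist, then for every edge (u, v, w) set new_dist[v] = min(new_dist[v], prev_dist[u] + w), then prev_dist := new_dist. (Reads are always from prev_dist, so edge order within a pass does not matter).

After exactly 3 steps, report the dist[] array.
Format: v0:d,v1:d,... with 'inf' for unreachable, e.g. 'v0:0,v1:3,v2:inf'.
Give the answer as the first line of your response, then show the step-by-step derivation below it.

v0:14,v1:0,v2:20,v3:42,v4:33

step 1: dist = v0:14,v1:0,v2:20,v3:inf,v4:inf
step 2: dist = v0:14,v1:0,v2:20,v3:inf,v4:33
step 3: dist = v0:14,v1:0,v2:20,v3:42,v4:33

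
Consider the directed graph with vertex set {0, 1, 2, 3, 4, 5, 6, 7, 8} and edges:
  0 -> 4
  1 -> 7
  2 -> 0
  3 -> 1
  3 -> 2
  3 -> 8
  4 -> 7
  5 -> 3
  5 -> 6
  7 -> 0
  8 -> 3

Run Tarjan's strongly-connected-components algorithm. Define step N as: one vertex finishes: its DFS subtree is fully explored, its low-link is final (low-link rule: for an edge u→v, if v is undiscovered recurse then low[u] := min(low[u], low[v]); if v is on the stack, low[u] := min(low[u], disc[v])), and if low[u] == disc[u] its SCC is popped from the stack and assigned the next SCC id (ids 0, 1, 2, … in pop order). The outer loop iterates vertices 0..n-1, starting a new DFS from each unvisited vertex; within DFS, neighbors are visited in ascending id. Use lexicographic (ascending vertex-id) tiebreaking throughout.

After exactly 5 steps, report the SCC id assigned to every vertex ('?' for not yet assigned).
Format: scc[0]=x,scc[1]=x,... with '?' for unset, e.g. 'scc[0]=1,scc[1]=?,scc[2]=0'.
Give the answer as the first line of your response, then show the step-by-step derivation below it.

scc[0]=0,scc[1]=1,scc[2]=2,scc[3]=?,scc[4]=0,scc[5]=?,scc[6]=?,scc[7]=0,scc[8]=?

step 1: low=(low[0]=0,low[1]=?,low[2]=?,low[3]=?,low[4]=1,low[5]=?,low[6]=?,low[7]=0,low[8]=?); scc=(scc[0]=?,scc[1]=?,scc[2]=?,scc[3]=?,scc[4]=?,scc[5]=?,scc[6]=?,scc[7]=?,scc[8]=?)
step 2: low=(low[0]=0,low[1]=?,low[2]=?,low[3]=?,low[4]=0,low[5]=?,low[6]=?,low[7]=0,low[8]=?); scc=(scc[0]=?,scc[1]=?,scc[2]=?,scc[3]=?,scc[4]=?,scc[5]=?,scc[6]=?,scc[7]=?,scc[8]=?)
step 3: low=(low[0]=0,low[1]=?,low[2]=?,low[3]=?,low[4]=0,low[5]=?,low[6]=?,low[7]=0,low[8]=?); scc=(scc[0]=0,scc[1]=?,scc[2]=?,scc[3]=?,scc[4]=0,scc[5]=?,scc[6]=?,scc[7]=0,scc[8]=?)
step 4: low=(low[0]=0,low[1]=3,low[2]=?,low[3]=?,low[4]=0,low[5]=?,low[6]=?,low[7]=0,low[8]=?); scc=(scc[0]=0,scc[1]=1,scc[2]=?,scc[3]=?,scc[4]=0,scc[5]=?,scc[6]=?,scc[7]=0,scc[8]=?)
step 5: low=(low[0]=0,low[1]=3,low[2]=4,low[3]=?,low[4]=0,low[5]=?,low[6]=?,low[7]=0,low[8]=?); scc=(scc[0]=0,scc[1]=1,scc[2]=2,scc[3]=?,scc[4]=0,scc[5]=?,scc[6]=?,scc[7]=0,scc[8]=?)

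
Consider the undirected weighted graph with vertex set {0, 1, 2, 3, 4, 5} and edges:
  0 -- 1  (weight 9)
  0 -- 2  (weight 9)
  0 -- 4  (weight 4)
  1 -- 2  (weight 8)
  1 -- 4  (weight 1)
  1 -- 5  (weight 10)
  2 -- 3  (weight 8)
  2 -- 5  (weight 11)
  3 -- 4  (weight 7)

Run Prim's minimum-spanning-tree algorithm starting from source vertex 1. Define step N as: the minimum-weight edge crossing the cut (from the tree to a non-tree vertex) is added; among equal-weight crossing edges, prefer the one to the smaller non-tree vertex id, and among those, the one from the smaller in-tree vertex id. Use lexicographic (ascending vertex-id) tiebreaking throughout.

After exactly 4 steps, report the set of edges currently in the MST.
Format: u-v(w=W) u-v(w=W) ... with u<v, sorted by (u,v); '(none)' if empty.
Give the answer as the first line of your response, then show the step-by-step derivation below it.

0-4(w=4) 1-2(w=8) 1-4(w=1) 3-4(w=7)

step 1: add edge 1-4 (w=1); MST = {1-4(w=1)}
step 2: add edge 0-4 (w=4); MST = {0-4(w=4) 1-4(w=1)}
step 3: add edge 3-4 (w=7); MST = {0-4(w=4) 1-4(w=1) 3-4(w=7)}
step 4: add edge 1-2 (w=8); MST = {0-4(w=4) 1-2(w=8) 1-4(w=1) 3-4(w=7)}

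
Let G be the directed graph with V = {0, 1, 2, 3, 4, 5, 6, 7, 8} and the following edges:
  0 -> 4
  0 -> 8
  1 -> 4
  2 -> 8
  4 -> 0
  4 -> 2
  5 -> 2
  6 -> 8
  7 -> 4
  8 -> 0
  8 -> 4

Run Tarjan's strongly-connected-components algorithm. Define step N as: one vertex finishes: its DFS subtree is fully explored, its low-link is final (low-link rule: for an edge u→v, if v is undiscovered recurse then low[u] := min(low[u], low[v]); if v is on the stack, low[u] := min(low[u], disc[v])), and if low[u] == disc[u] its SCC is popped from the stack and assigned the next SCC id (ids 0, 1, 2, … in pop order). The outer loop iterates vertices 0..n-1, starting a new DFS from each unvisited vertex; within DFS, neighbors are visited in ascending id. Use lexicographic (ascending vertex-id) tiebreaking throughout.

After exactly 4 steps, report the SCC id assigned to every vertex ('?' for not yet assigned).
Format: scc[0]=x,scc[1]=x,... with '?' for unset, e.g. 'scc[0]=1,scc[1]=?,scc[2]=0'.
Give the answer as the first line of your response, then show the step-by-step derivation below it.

scc[0]=0,scc[1]=?,scc[2]=0,scc[3]=?,scc[4]=0,scc[5]=?,scc[6]=?,scc[7]=?,scc[8]=0

step 1: low=(low[0]=0,low[1]=?,low[2]=2,low[3]=?,low[4]=0,low[5]=?,low[6]=?,low[7]=?,low[8]=0); scc=(scc[0]=?,scc[1]=?,scc[2]=?,scc[3]=?,scc[4]=?,scc[5]=?,scc[6]=?,scc[7]=?,scc[8]=?)
step 2: low=(low[0]=0,low[1]=?,low[2]=0,low[3]=?,low[4]=0,low[5]=?,low[6]=?,low[7]=?,low[8]=0); scc=(scc[0]=?,scc[1]=?,scc[2]=?,scc[3]=?,scc[4]=?,scc[5]=?,scc[6]=?,scc[7]=?,scc[8]=?)
step 3: low=(low[0]=0,low[1]=?,low[2]=0,low[3]=?,low[4]=0,low[5]=?,low[6]=?,low[7]=?,low[8]=0); scc=(scc[0]=?,scc[1]=?,scc[2]=?,scc[3]=?,scc[4]=?,scc[5]=?,scc[6]=?,scc[7]=?,scc[8]=?)
step 4: low=(low[0]=0,low[1]=?,low[2]=0,low[3]=?,low[4]=0,low[5]=?,low[6]=?,low[7]=?,low[8]=0); scc=(scc[0]=0,scc[1]=?,scc[2]=0,scc[3]=?,scc[4]=0,scc[5]=?,scc[6]=?,scc[7]=?,scc[8]=0)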